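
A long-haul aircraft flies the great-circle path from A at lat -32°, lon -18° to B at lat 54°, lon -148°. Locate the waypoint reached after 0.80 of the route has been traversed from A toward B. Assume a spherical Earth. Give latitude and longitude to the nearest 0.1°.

Write both endpoints as unit vectors p₁, p₂ with components (cos φ cos λ, cos φ sin λ, sin φ).
The central angle between the endpoints is δ = arccos(p₁·p₂) ≈ 2.418 rad (138.5°).
Interpolate at f = 0.80 with slerp weights a = sin((1−f)δ)/sin δ ≈ 0.702, b = sin(fδ)/sin δ ≈ 1.411.
p = a·p₁ + b·p₂ ≈ (-0.137, -0.623, 0.770); φ = arcsin(p_z) ≈ 50.33°, λ = atan2(p_y, p_x) ≈ -102.43°.

≈ lat 50.3°, lon -102.4°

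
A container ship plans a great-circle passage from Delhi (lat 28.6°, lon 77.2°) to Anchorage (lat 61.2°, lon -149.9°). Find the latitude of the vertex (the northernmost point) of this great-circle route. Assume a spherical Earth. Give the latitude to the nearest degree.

≈ 72°

The great circle lies in the plane with unit normal n̂ = (p₁ × p₂)/|p₁ × p₂|.
Here n̂_z ≈ +0.313; the vertex latitude is φ_max = arccos|n̂_z| ≈ 71.8°.
Check via Clairaut: cos φ_max = |cos φ₁| · sin C = cos(28.6°)·sin(20.9°) ≈ 0.313, again giving ≈ 71.8°.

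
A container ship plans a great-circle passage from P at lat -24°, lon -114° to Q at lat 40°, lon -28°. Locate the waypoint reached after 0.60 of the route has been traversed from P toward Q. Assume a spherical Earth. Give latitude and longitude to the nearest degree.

≈ lat 18°, lon -68°

From cos δ = sin φ₁ sin φ₂ + cos φ₁ cos φ₂ cos Δλ, the central angle is δ ≈ 1.785 rad (102.3°).
Interpolate at f = 0.60 with slerp weights a = sin((1−f)δ)/sin δ ≈ 0.670, b = sin(fδ)/sin δ ≈ 0.898.
p = a·p₁ + b·p₂ ≈ (0.359, -0.882, 0.305); φ = arcsin(p_z) ≈ 17.74°, λ = atan2(p_y, p_x) ≈ -67.89°.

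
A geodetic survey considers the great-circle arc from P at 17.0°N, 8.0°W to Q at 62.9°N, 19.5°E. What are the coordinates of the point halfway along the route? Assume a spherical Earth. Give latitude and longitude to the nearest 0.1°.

Write both endpoints as unit vectors p₁, p₂ with components (cos φ cos λ, cos φ sin λ, sin φ).
The central angle between the endpoints is δ = arccos(p₁·p₂) ≈ 0.868 rad (49.7°).
Interpolate at f = 1/2 with slerp weights a = sin((1−f)δ)/sin δ ≈ 0.551, b = sin(fδ)/sin δ ≈ 0.551.
p = a·p₁ + b·p₂ ≈ (0.758, 0.010, 0.652); φ = arcsin(p_z) ≈ 40.67°, λ = atan2(p_y, p_x) ≈ 0.79°.

≈ 40.7°N, 0.8°E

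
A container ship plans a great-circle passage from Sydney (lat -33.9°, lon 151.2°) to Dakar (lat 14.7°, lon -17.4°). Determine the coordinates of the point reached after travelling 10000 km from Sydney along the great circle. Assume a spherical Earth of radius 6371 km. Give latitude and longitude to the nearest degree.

≈ lat -45°, lon 18°

Convert each endpoint to a unit vector on the sphere (x = cos φ cos λ, y = cos φ sin λ, z = sin φ).
The central angle between the endpoints is δ = arccos(p₁·p₂) ≈ 2.761 rad (158.2°). The total great-circle distance is δ·R ≈ 2.761 × 6371 ≈ 17592 km, so the target fraction is f = 10000/17592 ≈ 0.568.
Interpolate at f ≈ 0.568 with slerp weights a = sin((1−f)δ)/sin δ ≈ 2.502, b = sin(fδ)/sin δ ≈ 2.694.
p = a·p₁ + b·p₂ ≈ (0.666, 0.221, -0.712); φ = arcsin(p_z) ≈ -45.41°, λ = atan2(p_y, p_x) ≈ 18.39°.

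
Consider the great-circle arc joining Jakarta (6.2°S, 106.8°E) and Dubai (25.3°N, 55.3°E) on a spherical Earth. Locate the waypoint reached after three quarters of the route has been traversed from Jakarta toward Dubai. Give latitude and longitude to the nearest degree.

≈ (18°N, 69°E)

From cos δ = sin φ₁ sin φ₂ + cos φ₁ cos φ₂ cos Δλ, the central angle is δ ≈ 1.032 rad (59.1°).
Interpolate at f = 3/4 with slerp weights a = sin((1−f)δ)/sin δ ≈ 0.297, b = sin(fδ)/sin δ ≈ 0.814.
p = a·p₁ + b·p₂ ≈ (0.334, 0.888, 0.316); φ = arcsin(p_z) ≈ 18.42°, λ = atan2(p_y, p_x) ≈ 69.41°.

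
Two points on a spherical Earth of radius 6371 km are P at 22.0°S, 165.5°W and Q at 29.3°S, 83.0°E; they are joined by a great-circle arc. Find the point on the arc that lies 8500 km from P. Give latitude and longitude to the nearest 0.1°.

≈ 37.4°S, 105.0°E

Write both endpoints as unit vectors p₁, p₂ with components (cos φ cos λ, cos φ sin λ, sin φ).
The central angle between the endpoints is δ = arccos(p₁·p₂) ≈ 1.684 rad (96.5°). The total great-circle distance is δ·R ≈ 1.684 × 6371 ≈ 10729 km, so the target fraction is f = 8500/10729 ≈ 0.792.
Interpolate at f ≈ 0.792 with slerp weights a = sin((1−f)δ)/sin δ ≈ 0.345, b = sin(fδ)/sin δ ≈ 0.978.
p = a·p₁ + b·p₂ ≈ (-0.206, 0.767, -0.608); φ = arcsin(p_z) ≈ -37.45°, λ = atan2(p_y, p_x) ≈ 105.02°.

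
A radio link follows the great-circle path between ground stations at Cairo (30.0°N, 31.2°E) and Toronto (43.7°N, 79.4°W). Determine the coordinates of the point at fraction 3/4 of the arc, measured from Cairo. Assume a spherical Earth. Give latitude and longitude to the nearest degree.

Convert each endpoint to a unit vector on the sphere (x = cos φ cos λ, y = cos φ sin λ, z = sin φ).
The central angle between the endpoints is δ = arccos(p₁·p₂) ≈ 1.445 rad (82.8°).
Interpolate at f = 3/4 with slerp weights a = sin((1−f)δ)/sin δ ≈ 0.356, b = sin(fδ)/sin δ ≈ 0.891.
p = a·p₁ + b·p₂ ≈ (0.382, -0.473, 0.794); φ = arcsin(p_z) ≈ 52.53°, λ = atan2(p_y, p_x) ≈ -51.06°.

≈ (53°N, 51°W)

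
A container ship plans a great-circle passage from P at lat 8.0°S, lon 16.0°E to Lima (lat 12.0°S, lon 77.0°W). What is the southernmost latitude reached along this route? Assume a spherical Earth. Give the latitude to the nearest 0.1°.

≈ 14.6°S

The great circle lies in the plane with unit normal n̂ = (p₁ × p₂)/|p₁ × p₂|.
Here n̂_z ≈ -0.968; the vertex latitude is φ_max = arccos|n̂_z| ≈ 14.6°.
Check via Clairaut: cos φ_max = |cos φ₁| · sin C = cos(8.0°)·sin(102.3°) ≈ 0.968, again giving ≈ 14.6°.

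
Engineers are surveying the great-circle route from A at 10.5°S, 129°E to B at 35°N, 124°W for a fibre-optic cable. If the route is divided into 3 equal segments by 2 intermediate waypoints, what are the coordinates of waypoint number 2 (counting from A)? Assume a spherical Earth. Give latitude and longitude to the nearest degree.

≈ 28°N, 166°W

From cos δ = sin φ₁ sin φ₂ + cos φ₁ cos φ₂ cos Δλ, the central angle is δ ≈ 1.918 rad (109.9°).
Interpolate at f = 2/3 with slerp weights a = sin((1−f)δ)/sin δ ≈ 0.634, b = sin(fδ)/sin δ ≈ 1.018.
p = a·p₁ + b·p₂ ≈ (-0.859, -0.207, 0.468); φ = arcsin(p_z) ≈ 27.93°, λ = atan2(p_y, p_x) ≈ -166.47°.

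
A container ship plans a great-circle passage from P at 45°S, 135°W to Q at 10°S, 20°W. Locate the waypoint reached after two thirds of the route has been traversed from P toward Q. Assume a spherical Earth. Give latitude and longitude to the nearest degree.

Convert each endpoint to a unit vector on the sphere (x = cos φ cos λ, y = cos φ sin λ, z = sin φ).
The central angle between the endpoints is δ = arccos(p₁·p₂) ≈ 1.743 rad (99.9°).
Interpolate at f = 2/3 with slerp weights a = sin((1−f)δ)/sin δ ≈ 0.557, b = sin(fδ)/sin δ ≈ 0.931.
p = a·p₁ + b·p₂ ≈ (0.583, -0.592, -0.556); φ = arcsin(p_z) ≈ -33.76°, λ = atan2(p_y, p_x) ≈ -45.43°.

≈ 34°S, 45°W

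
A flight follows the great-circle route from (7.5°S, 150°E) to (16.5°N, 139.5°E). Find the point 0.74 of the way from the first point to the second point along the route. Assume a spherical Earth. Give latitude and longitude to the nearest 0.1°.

≈ (10.3°N, 142.3°E)

The haversine formula gives a central angle δ ≈ 0.456 rad (26.2°) between the endpoints.
Interpolate at f = 0.74 with slerp weights a = sin((1−f)δ)/sin δ ≈ 0.269, b = sin(fδ)/sin δ ≈ 0.752.
p = a·p₁ + b·p₂ ≈ (-0.779, 0.601, 0.178); φ = arcsin(p_z) ≈ 10.28°, λ = atan2(p_y, p_x) ≈ 142.33°.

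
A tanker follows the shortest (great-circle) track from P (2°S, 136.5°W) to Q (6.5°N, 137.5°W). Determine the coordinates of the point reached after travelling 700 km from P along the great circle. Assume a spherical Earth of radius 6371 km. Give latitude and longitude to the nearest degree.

≈ (4°N, 137°W)

Convert each endpoint to a unit vector on the sphere (x = cos φ cos λ, y = cos φ sin λ, z = sin φ).
The central angle between the endpoints is δ = arccos(p₁·p₂) ≈ 0.149 rad (8.6°). The total great-circle distance is δ·R ≈ 0.149 × 6371 ≈ 952 km, so the target fraction is f = 700/952 ≈ 0.736.
Interpolate at f ≈ 0.736 with slerp weights a = sin((1−f)δ)/sin δ ≈ 0.265, b = sin(fδ)/sin δ ≈ 0.737.
p = a·p₁ + b·p₂ ≈ (-0.732, -0.677, 0.074); φ = arcsin(p_z) ≈ 4.25°, λ = atan2(p_y, p_x) ≈ -137.23°.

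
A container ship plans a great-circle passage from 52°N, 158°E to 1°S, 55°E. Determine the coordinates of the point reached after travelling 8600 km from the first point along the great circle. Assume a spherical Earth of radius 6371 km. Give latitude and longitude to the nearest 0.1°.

The haversine formula gives a central angle δ ≈ 1.724 rad (98.8°) between the endpoints. The total great-circle distance is δ·R ≈ 1.724 × 6371 ≈ 10981 km, so the target fraction is f = 8600/10981 ≈ 0.783.
Interpolate at f ≈ 0.783 with slerp weights a = sin((1−f)δ)/sin δ ≈ 0.369, b = sin(fδ)/sin δ ≈ 0.987.
p = a·p₁ + b·p₂ ≈ (0.355, 0.894, 0.274); φ = arcsin(p_z) ≈ 15.89°, λ = atan2(p_y, p_x) ≈ 68.32°.

≈ 15.9°N, 68.3°E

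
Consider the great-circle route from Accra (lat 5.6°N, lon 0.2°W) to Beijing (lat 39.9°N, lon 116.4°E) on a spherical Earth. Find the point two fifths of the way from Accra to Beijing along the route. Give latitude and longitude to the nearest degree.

Write both endpoints as unit vectors p₁, p₂ with components (cos φ cos λ, cos φ sin λ, sin φ).
The central angle between the endpoints is δ = arccos(p₁·p₂) ≈ 1.854 rad (106.2°).
Interpolate at f = 2/5 with slerp weights a = sin((1−f)δ)/sin δ ≈ 0.934, b = sin(fδ)/sin δ ≈ 0.703.
p = a·p₁ + b·p₂ ≈ (0.689, 0.480, 0.542); φ = arcsin(p_z) ≈ 32.84°, λ = atan2(p_y, p_x) ≈ 34.85°.

≈ lat 33°N, lon 35°E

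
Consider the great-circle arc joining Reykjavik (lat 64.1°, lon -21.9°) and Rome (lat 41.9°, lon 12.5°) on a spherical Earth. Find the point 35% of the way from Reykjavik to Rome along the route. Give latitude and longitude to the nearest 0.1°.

≈ lat 57.5°, lon -5.3°

The haversine formula gives a central angle δ ≈ 0.518 rad (29.7°) between the endpoints.
Interpolate at f = 0.35 with slerp weights a = sin((1−f)δ)/sin δ ≈ 0.667, b = sin(fδ)/sin δ ≈ 0.364.
p = a·p₁ + b·p₂ ≈ (0.535, -0.050, 0.843); φ = arcsin(p_z) ≈ 57.50°, λ = atan2(p_y, p_x) ≈ -5.34°.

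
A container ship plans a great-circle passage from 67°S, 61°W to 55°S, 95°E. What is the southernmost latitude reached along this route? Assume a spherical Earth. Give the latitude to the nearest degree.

The great circle lies in the plane with unit normal n̂ = (p₁ × p₂)/|p₁ × p₂|.
Here n̂_z ≈ +0.109; the vertex latitude is φ_max = arccos|n̂_z| ≈ 83.7°.

≈ 84°S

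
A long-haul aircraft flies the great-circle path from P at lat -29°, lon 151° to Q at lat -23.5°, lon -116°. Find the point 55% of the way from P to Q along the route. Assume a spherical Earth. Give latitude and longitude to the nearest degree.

≈ lat -35°, lon -156°

From cos δ = sin φ₁ sin φ₂ + cos φ₁ cos φ₂ cos Δλ, the central angle is δ ≈ 1.419 rad (81.3°).
Interpolate at f = 0.55 with slerp weights a = sin((1−f)δ)/sin δ ≈ 0.603, b = sin(fδ)/sin δ ≈ 0.712.
p = a·p₁ + b·p₂ ≈ (-0.747, -0.331, -0.576); φ = arcsin(p_z) ≈ -35.18°, λ = atan2(p_y, p_x) ≈ -156.11°.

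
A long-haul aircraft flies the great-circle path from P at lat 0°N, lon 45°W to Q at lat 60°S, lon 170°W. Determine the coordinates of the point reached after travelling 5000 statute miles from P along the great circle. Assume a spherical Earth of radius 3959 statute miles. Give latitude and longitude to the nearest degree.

≈ lat 59°S, lon 98°W

The haversine formula gives a central angle δ ≈ 1.862 rad (106.7°) between the endpoints. The total great-circle distance is δ·R ≈ 1.862 × 3959 ≈ 7370 mi, so the target fraction is f = 5000/7370 ≈ 0.678.
Interpolate at f ≈ 0.678 with slerp weights a = sin((1−f)δ)/sin δ ≈ 0.588, b = sin(fδ)/sin δ ≈ 0.995.
p = a·p₁ + b·p₂ ≈ (-0.074, -0.502, -0.861); φ = arcsin(p_z) ≈ -59.49°, λ = atan2(p_y, p_x) ≈ -98.36°.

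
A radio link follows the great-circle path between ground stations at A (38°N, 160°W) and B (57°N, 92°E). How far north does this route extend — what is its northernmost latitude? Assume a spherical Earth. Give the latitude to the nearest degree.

The great circle lies in the plane with unit normal n̂ = (p₁ × p₂)/|p₁ × p₂|.
Here n̂_z ≈ -0.442; the vertex latitude is φ_max = arccos|n̂_z| ≈ 63.8°.
Check via Clairaut: cos φ_max = |cos φ₁| · sin C = cos(38.0°)·sin(34.1°) ≈ 0.442, again giving ≈ 63.8°.

≈ 64°N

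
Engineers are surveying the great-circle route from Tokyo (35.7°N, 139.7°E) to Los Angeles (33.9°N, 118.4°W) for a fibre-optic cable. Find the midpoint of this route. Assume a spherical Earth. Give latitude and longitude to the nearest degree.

The haversine formula gives a central angle δ ≈ 1.383 rad (79.3°) between the endpoints.
Interpolate at f = 1/2 with slerp weights a = sin((1−f)δ)/sin δ ≈ 0.649, b = sin(fδ)/sin δ ≈ 0.649.
p = a·p₁ + b·p₂ ≈ (-0.658, -0.133, 0.741); φ = arcsin(p_z) ≈ 47.81°, λ = atan2(p_y, p_x) ≈ -168.58°.

≈ (48°N, 169°W)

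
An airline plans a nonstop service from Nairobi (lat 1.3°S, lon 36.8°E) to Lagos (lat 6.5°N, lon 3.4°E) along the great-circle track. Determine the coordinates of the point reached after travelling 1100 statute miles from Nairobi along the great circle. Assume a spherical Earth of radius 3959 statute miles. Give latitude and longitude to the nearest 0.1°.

Write both endpoints as unit vectors p₁, p₂ with components (cos φ cos λ, cos φ sin λ, sin φ).
The central angle between the endpoints is δ = arccos(p₁·p₂) ≈ 0.598 rad (34.2°). The total great-circle distance is δ·R ≈ 0.598 × 3959 ≈ 2366 mi, so the target fraction is f = 1100/2366 ≈ 0.465.
Interpolate at f ≈ 0.465 with slerp weights a = sin((1−f)δ)/sin δ ≈ 0.559, b = sin(fδ)/sin δ ≈ 0.487.
p = a·p₁ + b·p₂ ≈ (0.931, 0.363, 0.043); φ = arcsin(p_z) ≈ 2.44°, λ = atan2(p_y, p_x) ≈ 21.32°.

≈ lat 2.4°N, lon 21.3°E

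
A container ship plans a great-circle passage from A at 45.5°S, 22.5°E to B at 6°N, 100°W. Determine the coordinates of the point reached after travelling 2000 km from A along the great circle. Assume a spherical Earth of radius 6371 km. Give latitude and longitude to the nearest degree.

From cos δ = sin φ₁ sin φ₂ + cos φ₁ cos φ₂ cos Δλ, the central angle is δ ≈ 2.037 rad (116.7°). The total great-circle distance is δ·R ≈ 2.037 × 6371 ≈ 12975 km, so the target fraction is f = 2000/12975 ≈ 0.154.
Interpolate at f ≈ 0.154 with slerp weights a = sin((1−f)δ)/sin δ ≈ 1.106, b = sin(fδ)/sin δ ≈ 0.346.
p = a·p₁ + b·p₂ ≈ (0.657, -0.042, -0.753); φ = arcsin(p_z) ≈ -48.85°, λ = atan2(p_y, p_x) ≈ -3.64°.

≈ 49°S, 4°W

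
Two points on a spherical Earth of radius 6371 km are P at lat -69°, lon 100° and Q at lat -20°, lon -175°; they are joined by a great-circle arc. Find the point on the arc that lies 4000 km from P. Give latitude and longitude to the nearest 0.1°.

≈ lat -50.0°, lon 165.9°

Write both endpoints as unit vectors p₁, p₂ with components (cos φ cos λ, cos φ sin λ, sin φ).
The central angle between the endpoints is δ = arccos(p₁·p₂) ≈ 1.215 rad (69.6°). The total great-circle distance is δ·R ≈ 1.215 × 6371 ≈ 7739 km, so the target fraction is f = 4000/7739 ≈ 0.517.
Interpolate at f ≈ 0.517 with slerp weights a = sin((1−f)δ)/sin δ ≈ 0.591, b = sin(fδ)/sin δ ≈ 0.627.
p = a·p₁ + b·p₂ ≈ (-0.623, 0.157, -0.766); φ = arcsin(p_z) ≈ -49.99°, λ = atan2(p_y, p_x) ≈ 165.85°.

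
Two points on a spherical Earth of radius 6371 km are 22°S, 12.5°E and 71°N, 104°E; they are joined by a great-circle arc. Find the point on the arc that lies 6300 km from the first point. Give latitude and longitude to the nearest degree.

≈ 31°N, 32°E

Write both endpoints as unit vectors p₁, p₂ with components (cos φ cos λ, cos φ sin λ, sin φ).
The central angle between the endpoints is δ = arccos(p₁·p₂) ≈ 1.941 rad (111.2°). The total great-circle distance is δ·R ≈ 1.941 × 6371 ≈ 12368 km, so the target fraction is f = 6300/12368 ≈ 0.509.
Interpolate at f ≈ 0.509 with slerp weights a = sin((1−f)δ)/sin δ ≈ 0.874, b = sin(fδ)/sin δ ≈ 0.896.
p = a·p₁ + b·p₂ ≈ (0.721, 0.459, 0.520); φ = arcsin(p_z) ≈ 31.33°, λ = atan2(p_y, p_x) ≈ 32.47°.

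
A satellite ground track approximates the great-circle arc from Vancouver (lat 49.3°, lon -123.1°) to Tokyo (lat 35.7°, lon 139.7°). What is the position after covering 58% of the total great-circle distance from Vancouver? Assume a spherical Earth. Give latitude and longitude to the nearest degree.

≈ lat 52°, lon 173°

Convert each endpoint to a unit vector on the sphere (x = cos φ cos λ, y = cos φ sin λ, z = sin φ).
The central angle between the endpoints is δ = arccos(p₁·p₂) ≈ 1.185 rad (67.9°).
Interpolate at f = 0.58 with slerp weights a = sin((1−f)δ)/sin δ ≈ 0.515, b = sin(fδ)/sin δ ≈ 0.685.
p = a·p₁ + b·p₂ ≈ (-0.608, 0.078, 0.790); φ = arcsin(p_z) ≈ 52.22°, λ = atan2(p_y, p_x) ≈ 172.67°.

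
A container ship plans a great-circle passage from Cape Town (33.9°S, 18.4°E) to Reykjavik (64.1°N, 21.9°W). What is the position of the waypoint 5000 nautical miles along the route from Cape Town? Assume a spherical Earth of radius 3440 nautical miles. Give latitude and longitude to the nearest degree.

≈ 46°N, 6°W

Write both endpoints as unit vectors p₁, p₂ with components (cos φ cos λ, cos φ sin λ, sin φ).
The central angle between the endpoints is δ = arccos(p₁·p₂) ≈ 1.798 rad (103.0°). The total great-circle distance is δ·R ≈ 1.798 × 3440 ≈ 6185 nmi, so the target fraction is f = 5000/6185 ≈ 0.808.
Interpolate at f ≈ 0.808 with slerp weights a = sin((1−f)δ)/sin δ ≈ 0.347, b = sin(fδ)/sin δ ≈ 1.019.
p = a·p₁ + b·p₂ ≈ (0.686, -0.075, 0.724); φ = arcsin(p_z) ≈ 46.35°, λ = atan2(p_y, p_x) ≈ -6.26°.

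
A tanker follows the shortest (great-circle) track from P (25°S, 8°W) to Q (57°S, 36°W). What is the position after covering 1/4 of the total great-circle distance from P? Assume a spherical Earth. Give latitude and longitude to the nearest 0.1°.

≈ (33.5°S, 12.7°W)

The haversine formula gives a central angle δ ≈ 0.660 rad (37.8°) between the endpoints.
Interpolate at f = 1/4 with slerp weights a = sin((1−f)δ)/sin δ ≈ 0.775, b = sin(fδ)/sin δ ≈ 0.268.
p = a·p₁ + b·p₂ ≈ (0.813, -0.183, -0.552); φ = arcsin(p_z) ≈ -33.51°, λ = atan2(p_y, p_x) ≈ -12.71°.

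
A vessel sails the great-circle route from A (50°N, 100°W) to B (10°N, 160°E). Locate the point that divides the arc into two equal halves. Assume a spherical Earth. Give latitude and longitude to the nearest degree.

≈ (41°N, 164°W)

The haversine formula gives a central angle δ ≈ 1.548 rad (88.7°) between the endpoints.
Interpolate at f = 1/2 with slerp weights a = sin((1−f)δ)/sin δ ≈ 0.699, b = sin(fδ)/sin δ ≈ 0.699.
p = a·p₁ + b·p₂ ≈ (-0.725, -0.207, 0.657); φ = arcsin(p_z) ≈ 41.07°, λ = atan2(p_y, p_x) ≈ -164.06°.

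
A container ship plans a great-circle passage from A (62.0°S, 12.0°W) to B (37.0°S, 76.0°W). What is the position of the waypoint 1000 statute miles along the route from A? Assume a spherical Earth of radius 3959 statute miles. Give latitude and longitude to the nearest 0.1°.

Write both endpoints as unit vectors p₁, p₂ with components (cos φ cos λ, cos φ sin λ, sin φ).
The central angle between the endpoints is δ = arccos(p₁·p₂) ≈ 0.801 rad (45.9°). The total great-circle distance is δ·R ≈ 0.801 × 3959 ≈ 3173 mi, so the target fraction is f = 1000/3173 ≈ 0.315.
Interpolate at f ≈ 0.315 with slerp weights a = sin((1−f)δ)/sin δ ≈ 0.726, b = sin(fδ)/sin δ ≈ 0.348.
p = a·p₁ + b·p₂ ≈ (0.401, -0.340, -0.851); φ = arcsin(p_z) ≈ -58.28°, λ = atan2(p_y, p_x) ≈ -40.36°.

≈ (58.3°S, 40.4°W)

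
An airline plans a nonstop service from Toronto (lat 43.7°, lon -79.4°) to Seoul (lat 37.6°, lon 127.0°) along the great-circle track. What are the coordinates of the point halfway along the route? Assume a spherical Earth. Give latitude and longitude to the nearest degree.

Write both endpoints as unit vectors p₁, p₂ with components (cos φ cos λ, cos φ sin λ, sin φ).
The central angle between the endpoints is δ = arccos(p₁·p₂) ≈ 1.662 rad (95.3°).
Interpolate at f = 1/2 with slerp weights a = sin((1−f)δ)/sin δ ≈ 0.742, b = sin(fδ)/sin δ ≈ 0.742.
p = a·p₁ + b·p₂ ≈ (-0.255, -0.058, 0.965); φ = arcsin(p_z) ≈ 74.84°, λ = atan2(p_y, p_x) ≈ -167.24°.

≈ lat 75°, lon -167°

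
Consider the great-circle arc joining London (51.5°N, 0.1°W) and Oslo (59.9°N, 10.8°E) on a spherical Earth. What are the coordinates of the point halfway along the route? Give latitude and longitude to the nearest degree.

≈ 56°N, 5°E

Convert each endpoint to a unit vector on the sphere (x = cos φ cos λ, y = cos φ sin λ, z = sin φ).
The central angle between the endpoints is δ = arccos(p₁·p₂) ≈ 0.181 rad (10.4°).
Interpolate at f = 1/2 with slerp weights a = sin((1−f)δ)/sin δ ≈ 0.502, b = sin(fδ)/sin δ ≈ 0.502.
p = a·p₁ + b·p₂ ≈ (0.560, 0.047, 0.827); φ = arcsin(p_z) ≈ 55.82°, λ = atan2(p_y, p_x) ≈ 4.76°.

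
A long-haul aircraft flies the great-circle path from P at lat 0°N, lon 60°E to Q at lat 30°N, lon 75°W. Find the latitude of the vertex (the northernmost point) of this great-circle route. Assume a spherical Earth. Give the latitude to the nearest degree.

The great circle lies in the plane with unit normal n̂ = (p₁ × p₂)/|p₁ × p₂|.
Here n̂_z ≈ -0.775; the vertex latitude is φ_max = arccos|n̂_z| ≈ 39.2°.
Check via Clairaut: cos φ_max = |cos φ₁| · sin C = cos(0.0°)·sin(50.8°) ≈ 0.775, again giving ≈ 39.2°.

≈ 39°N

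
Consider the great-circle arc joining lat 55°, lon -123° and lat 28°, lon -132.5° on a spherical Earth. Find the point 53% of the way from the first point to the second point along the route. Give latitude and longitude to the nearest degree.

Write both endpoints as unit vectors p₁, p₂ with components (cos φ cos λ, cos φ sin λ, sin φ).
The central angle between the endpoints is δ = arccos(p₁·p₂) ≈ 0.486 rad (27.9°).
Interpolate at f = 0.53 with slerp weights a = sin((1−f)δ)/sin δ ≈ 0.485, b = sin(fδ)/sin δ ≈ 0.545.
p = a·p₁ + b·p₂ ≈ (-0.477, -0.588, 0.653); φ = arcsin(p_z) ≈ 40.78°, λ = atan2(p_y, p_x) ≈ -129.03°.

≈ lat 41°, lon -129°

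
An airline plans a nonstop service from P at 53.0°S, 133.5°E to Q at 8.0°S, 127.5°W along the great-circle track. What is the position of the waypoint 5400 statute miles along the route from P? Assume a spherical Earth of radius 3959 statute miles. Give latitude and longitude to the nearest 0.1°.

Write both endpoints as unit vectors p₁, p₂ with components (cos φ cos λ, cos φ sin λ, sin φ).
The central angle between the endpoints is δ = arccos(p₁·p₂) ≈ 1.553 rad (89.0°). The total great-circle distance is δ·R ≈ 1.553 × 3959 ≈ 6148 mi, so the target fraction is f = 5400/6148 ≈ 0.878.
Interpolate at f ≈ 0.878 with slerp weights a = sin((1−f)δ)/sin δ ≈ 0.188, b = sin(fδ)/sin δ ≈ 0.979.
p = a·p₁ + b·p₂ ≈ (-0.668, -0.687, -0.286); φ = arcsin(p_z) ≈ -16.63°, λ = atan2(p_y, p_x) ≈ -134.19°.

≈ 16.6°S, 134.2°W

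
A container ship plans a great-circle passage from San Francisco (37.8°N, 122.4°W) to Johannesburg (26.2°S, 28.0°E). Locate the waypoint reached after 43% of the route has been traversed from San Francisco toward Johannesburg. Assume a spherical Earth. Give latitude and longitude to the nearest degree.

Convert each endpoint to a unit vector on the sphere (x = cos φ cos λ, y = cos φ sin λ, z = sin φ).
The central angle between the endpoints is δ = arccos(p₁·p₂) ≈ 2.662 rad (152.5°).
Interpolate at f = 0.43 with slerp weights a = sin((1−f)δ)/sin δ ≈ 2.163, b = sin(fδ)/sin δ ≈ 1.972.
p = a·p₁ + b·p₂ ≈ (0.647, -0.612, 0.455); φ = arcsin(p_z) ≈ 27.06°, λ = atan2(p_y, p_x) ≈ -43.43°.

≈ 27°N, 43°W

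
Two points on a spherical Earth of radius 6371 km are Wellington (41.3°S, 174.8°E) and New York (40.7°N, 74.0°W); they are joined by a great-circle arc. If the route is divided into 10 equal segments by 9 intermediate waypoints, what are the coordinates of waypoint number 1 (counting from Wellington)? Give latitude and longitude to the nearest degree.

≈ (35°S, 171°W)

Write both endpoints as unit vectors p₁, p₂ with components (cos φ cos λ, cos φ sin λ, sin φ).
The central angle between the endpoints is δ = arccos(p₁·p₂) ≈ 2.261 rad (129.5°).
Interpolate at f = 1/10 with slerp weights a = sin((1−f)δ)/sin δ ≈ 1.159, b = sin(fδ)/sin δ ≈ 0.291.
p = a·p₁ + b·p₂ ≈ (-0.807, -0.133, -0.576); φ = arcsin(p_z) ≈ -35.15°, λ = atan2(p_y, p_x) ≈ -170.65°.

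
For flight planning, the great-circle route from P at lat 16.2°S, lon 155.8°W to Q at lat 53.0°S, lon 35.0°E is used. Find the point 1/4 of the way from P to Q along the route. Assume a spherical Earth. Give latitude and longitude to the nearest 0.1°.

Write both endpoints as unit vectors p₁, p₂ with components (cos φ cos λ, cos φ sin λ, sin φ).
The central angle between the endpoints is δ = arccos(p₁·p₂) ≈ 1.923 rad (110.2°).
Interpolate at f = 1/4 with slerp weights a = sin((1−f)δ)/sin δ ≈ 1.057, b = sin(fδ)/sin δ ≈ 0.493.
p = a·p₁ + b·p₂ ≈ (-0.683, -0.246, -0.688); φ = arcsin(p_z) ≈ -43.49°, λ = atan2(p_y, p_x) ≈ -160.19°.

≈ lat 43.5°S, lon 160.2°W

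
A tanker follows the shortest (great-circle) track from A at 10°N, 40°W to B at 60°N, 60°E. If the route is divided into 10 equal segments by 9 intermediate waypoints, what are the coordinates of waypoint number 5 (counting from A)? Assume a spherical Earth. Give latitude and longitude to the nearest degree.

The haversine formula gives a central angle δ ≈ 1.506 rad (86.3°) between the endpoints.
Interpolate at f = 5/10 with slerp weights a = sin((1−f)δ)/sin δ ≈ 0.685, b = sin(fδ)/sin δ ≈ 0.685.
p = a·p₁ + b·p₂ ≈ (0.688, -0.137, 0.712); φ = arcsin(p_z) ≈ 45.43°, λ = atan2(p_y, p_x) ≈ -11.26°.

≈ 45°N, 11°W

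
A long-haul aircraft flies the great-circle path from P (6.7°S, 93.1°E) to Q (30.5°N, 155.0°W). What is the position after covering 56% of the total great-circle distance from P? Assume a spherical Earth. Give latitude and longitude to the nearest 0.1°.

≈ (23.1°N, 149.8°E)

Convert each endpoint to a unit vector on the sphere (x = cos φ cos λ, y = cos φ sin λ, z = sin φ).
The central angle between the endpoints is δ = arccos(p₁·p₂) ≈ 1.959 rad (112.2°).
Interpolate at f = 0.56 with slerp weights a = sin((1−f)δ)/sin δ ≈ 0.820, b = sin(fδ)/sin δ ≈ 0.961.
p = a·p₁ + b·p₂ ≈ (-0.795, 0.463, 0.392); φ = arcsin(p_z) ≈ 23.09°, λ = atan2(p_y, p_x) ≈ 149.76°.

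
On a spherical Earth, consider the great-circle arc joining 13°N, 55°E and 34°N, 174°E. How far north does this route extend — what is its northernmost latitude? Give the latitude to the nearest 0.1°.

The great circle lies in the plane with unit normal n̂ = (p₁ × p₂)/|p₁ × p₂|.
Here n̂_z ≈ +0.733; the vertex latitude is φ_max = arccos|n̂_z| ≈ 42.9°.
Check via Clairaut: cos φ_max = |cos φ₁| · sin C = cos(13.0°)·sin(48.8°) ≈ 0.733, again giving ≈ 42.9°.

≈ 42.9°N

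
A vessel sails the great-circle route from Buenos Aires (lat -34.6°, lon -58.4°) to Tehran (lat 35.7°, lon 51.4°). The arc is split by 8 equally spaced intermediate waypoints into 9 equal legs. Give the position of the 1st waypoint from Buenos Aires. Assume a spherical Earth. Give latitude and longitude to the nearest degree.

≈ lat -28°, lon -44°

The haversine formula gives a central angle δ ≈ 2.163 rad (123.9°) between the endpoints.
Interpolate at f = 1/9 with slerp weights a = sin((1−f)δ)/sin δ ≈ 1.131, b = sin(fδ)/sin δ ≈ 0.287.
p = a·p₁ + b·p₂ ≈ (0.633, -0.611, -0.475); φ = arcsin(p_z) ≈ -28.36°, λ = atan2(p_y, p_x) ≈ -43.98°.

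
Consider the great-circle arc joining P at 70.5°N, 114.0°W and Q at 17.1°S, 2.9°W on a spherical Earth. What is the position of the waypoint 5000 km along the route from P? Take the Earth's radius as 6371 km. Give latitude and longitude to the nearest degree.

≈ 46°N, 30°W

Convert each endpoint to a unit vector on the sphere (x = cos φ cos λ, y = cos φ sin λ, z = sin φ).
The central angle between the endpoints is δ = arccos(p₁·p₂) ≈ 1.974 rad (113.1°). The total great-circle distance is δ·R ≈ 1.974 × 6371 ≈ 12574 km, so the target fraction is f = 5000/12574 ≈ 0.398.
Interpolate at f ≈ 0.398 with slerp weights a = sin((1−f)δ)/sin δ ≈ 1.009, b = sin(fδ)/sin δ ≈ 0.768.
p = a·p₁ + b·p₂ ≈ (0.596, -0.345, 0.725); φ = arcsin(p_z) ≈ 46.46°, λ = atan2(p_y, p_x) ≈ -30.03°.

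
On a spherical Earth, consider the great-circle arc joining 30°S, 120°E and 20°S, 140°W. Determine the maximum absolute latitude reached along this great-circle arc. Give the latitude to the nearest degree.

≈ 37°S

The great circle lies in the plane with unit normal n̂ = (p₁ × p₂)/|p₁ × p₂|.
Here n̂_z ≈ +0.802; the vertex latitude is φ_max = arccos|n̂_z| ≈ 36.7°.
Check via Clairaut: cos φ_max = |cos φ₁| · sin C = cos(30.0°)·sin(112.2°) ≈ 0.802, again giving ≈ 36.7°.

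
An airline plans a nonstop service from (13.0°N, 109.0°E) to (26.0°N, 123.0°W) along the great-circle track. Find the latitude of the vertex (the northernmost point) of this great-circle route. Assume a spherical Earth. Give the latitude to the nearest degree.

The great circle lies in the plane with unit normal n̂ = (p₁ × p₂)/|p₁ × p₂|.
Here n̂_z ≈ +0.769; the vertex latitude is φ_max = arccos|n̂_z| ≈ 39.8°.
Check via Clairaut: cos φ_max = |cos φ₁| · sin C = cos(13.0°)·sin(52.1°) ≈ 0.769, again giving ≈ 39.8°.

≈ 40°N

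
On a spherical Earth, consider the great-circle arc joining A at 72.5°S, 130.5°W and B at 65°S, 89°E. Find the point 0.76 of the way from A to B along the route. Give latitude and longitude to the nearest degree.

Convert each endpoint to a unit vector on the sphere (x = cos φ cos λ, y = cos φ sin λ, z = sin φ).
The central angle between the endpoints is δ = arccos(p₁·p₂) ≈ 0.698 rad (40.0°).
Interpolate at f = 0.76 with slerp weights a = sin((1−f)δ)/sin δ ≈ 0.259, b = sin(fδ)/sin δ ≈ 0.787.
p = a·p₁ + b·p₂ ≈ (-0.045, 0.273, -0.961); φ = arcsin(p_z) ≈ -73.92°, λ = atan2(p_y, p_x) ≈ 99.32°.

≈ 74°S, 99°E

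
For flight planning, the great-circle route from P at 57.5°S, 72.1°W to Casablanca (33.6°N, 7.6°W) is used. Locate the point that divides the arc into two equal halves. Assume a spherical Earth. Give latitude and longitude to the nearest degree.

≈ 14°S, 32°W

From cos δ = sin φ₁ sin φ₂ + cos φ₁ cos φ₂ cos Δλ, the central angle is δ ≈ 1.848 rad (105.9°).
Interpolate at f = 1/2 with slerp weights a = sin((1−f)δ)/sin δ ≈ 0.830, b = sin(fδ)/sin δ ≈ 0.830.
p = a·p₁ + b·p₂ ≈ (0.822, -0.516, -0.241); φ = arcsin(p_z) ≈ -13.93°, λ = atan2(p_y, p_x) ≈ -32.10°.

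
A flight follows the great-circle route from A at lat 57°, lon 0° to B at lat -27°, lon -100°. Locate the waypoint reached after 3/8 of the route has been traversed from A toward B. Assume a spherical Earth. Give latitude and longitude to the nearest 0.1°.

Write both endpoints as unit vectors p₁, p₂ with components (cos φ cos λ, cos φ sin λ, sin φ).
The central angle between the endpoints is δ = arccos(p₁·p₂) ≈ 2.054 rad (117.7°).
Interpolate at f = 3/8 with slerp weights a = sin((1−f)δ)/sin δ ≈ 1.083, b = sin(fδ)/sin δ ≈ 0.787.
p = a·p₁ + b·p₂ ≈ (0.468, -0.690, 0.552); φ = arcsin(p_z) ≈ 33.47°, λ = atan2(p_y, p_x) ≈ -55.84°.

≈ lat 33.5°, lon -55.8°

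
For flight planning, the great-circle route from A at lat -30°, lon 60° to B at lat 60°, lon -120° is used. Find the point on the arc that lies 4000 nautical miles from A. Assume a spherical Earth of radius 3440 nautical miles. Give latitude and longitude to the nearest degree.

Convert each endpoint to a unit vector on the sphere (x = cos φ cos λ, y = cos φ sin λ, z = sin φ).
The central angle between the endpoints is δ = arccos(p₁·p₂) ≈ 2.618 rad (150.0°). The total great-circle distance is δ·R ≈ 2.618 × 3440 ≈ 9006 nmi, so the target fraction is f = 4000/9006 ≈ 0.444.
Interpolate at f ≈ 0.444 with slerp weights a = sin((1−f)δ)/sin δ ≈ 1.987, b = sin(fδ)/sin δ ≈ 1.836.
p = a·p₁ + b·p₂ ≈ (0.401, 0.695, 0.597); φ = arcsin(p_z) ≈ 36.62°, λ = atan2(p_y, p_x) ≈ 60.00°.

≈ lat 37°, lon 60°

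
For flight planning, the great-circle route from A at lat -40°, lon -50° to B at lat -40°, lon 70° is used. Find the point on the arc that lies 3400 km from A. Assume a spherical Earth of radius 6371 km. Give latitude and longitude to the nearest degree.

≈ lat -57°, lon -11°

Convert each endpoint to a unit vector on the sphere (x = cos φ cos λ, y = cos φ sin λ, z = sin φ).
The central angle between the endpoints is δ = arccos(p₁·p₂) ≈ 1.451 rad (83.1°). The total great-circle distance is δ·R ≈ 1.451 × 6371 ≈ 9243 km, so the target fraction is f = 3400/9243 ≈ 0.368.
Interpolate at f ≈ 0.368 with slerp weights a = sin((1−f)δ)/sin δ ≈ 0.800, b = sin(fδ)/sin δ ≈ 0.512.
p = a·p₁ + b·p₂ ≈ (0.528, -0.100, -0.843); φ = arcsin(p_z) ≈ -57.49°, λ = atan2(p_y, p_x) ≈ -10.76°.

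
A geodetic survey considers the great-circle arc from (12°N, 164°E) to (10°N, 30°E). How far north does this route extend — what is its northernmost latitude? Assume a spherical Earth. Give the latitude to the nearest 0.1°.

The great circle lies in the plane with unit normal n̂ = (p₁ × p₂)/|p₁ × p₂|.
Here n̂_z ≈ -0.895; the vertex latitude is φ_max = arccos|n̂_z| ≈ 26.5°.
Check via Clairaut: cos φ_max = |cos φ₁| · sin C = cos(12.0°)·sin(66.2°) ≈ 0.895, again giving ≈ 26.5°.

≈ 26.5°N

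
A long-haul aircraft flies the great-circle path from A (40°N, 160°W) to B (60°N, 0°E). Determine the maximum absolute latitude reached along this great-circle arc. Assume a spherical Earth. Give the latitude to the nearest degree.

≈ 82°N

The great circle lies in the plane with unit normal n̂ = (p₁ × p₂)/|p₁ × p₂|.
Here n̂_z ≈ +0.134; the vertex latitude is φ_max = arccos|n̂_z| ≈ 82.3°.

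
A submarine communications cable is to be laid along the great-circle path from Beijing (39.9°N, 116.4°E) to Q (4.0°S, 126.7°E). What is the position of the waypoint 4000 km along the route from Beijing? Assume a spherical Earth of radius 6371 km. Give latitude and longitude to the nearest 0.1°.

Write both endpoints as unit vectors p₁, p₂ with components (cos φ cos λ, cos φ sin λ, sin φ).
The central angle between the endpoints is δ = arccos(p₁·p₂) ≈ 0.784 rad (44.9°). The total great-circle distance is δ·R ≈ 0.784 × 6371 ≈ 4994 km, so the target fraction is f = 4000/4994 ≈ 0.801.
Interpolate at f ≈ 0.801 with slerp weights a = sin((1−f)δ)/sin δ ≈ 0.220, b = sin(fδ)/sin δ ≈ 0.832.
p = a·p₁ + b·p₂ ≈ (-0.571, 0.817, 0.083); φ = arcsin(p_z) ≈ 4.77°, λ = atan2(p_y, p_x) ≈ 124.96°.

≈ (4.8°N, 125.0°E)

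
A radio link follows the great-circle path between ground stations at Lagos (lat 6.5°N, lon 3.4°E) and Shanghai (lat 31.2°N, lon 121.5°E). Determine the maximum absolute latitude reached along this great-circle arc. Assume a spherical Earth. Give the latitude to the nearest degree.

The great circle lies in the plane with unit normal n̂ = (p₁ × p₂)/|p₁ × p₂|.
Here n̂_z ≈ +0.798; the vertex latitude is φ_max = arccos|n̂_z| ≈ 37.1°.

≈ 37°N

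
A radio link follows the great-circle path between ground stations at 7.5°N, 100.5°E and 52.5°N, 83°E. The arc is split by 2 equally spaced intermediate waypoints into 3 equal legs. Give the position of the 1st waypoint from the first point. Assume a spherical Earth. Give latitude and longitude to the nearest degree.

≈ 23°N, 96°E

Convert each endpoint to a unit vector on the sphere (x = cos φ cos λ, y = cos φ sin λ, z = sin φ).
The central angle between the endpoints is δ = arccos(p₁·p₂) ≈ 0.824 rad (47.2°).
Interpolate at f = 1/3 with slerp weights a = sin((1−f)δ)/sin δ ≈ 0.711, b = sin(fδ)/sin δ ≈ 0.370.
p = a·p₁ + b·p₂ ≈ (-0.101, 0.917, 0.386); φ = arcsin(p_z) ≈ 22.71°, λ = atan2(p_y, p_x) ≈ 96.29°.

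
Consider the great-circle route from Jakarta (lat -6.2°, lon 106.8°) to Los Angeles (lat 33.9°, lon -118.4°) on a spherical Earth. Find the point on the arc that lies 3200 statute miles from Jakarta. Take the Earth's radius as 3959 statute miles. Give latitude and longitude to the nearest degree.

≈ lat 23°, lon 144°

Convert each endpoint to a unit vector on the sphere (x = cos φ cos λ, y = cos φ sin λ, z = sin φ).
The central angle between the endpoints is δ = arccos(p₁·p₂) ≈ 2.267 rad (129.9°). The total great-circle distance is δ·R ≈ 2.267 × 3959 ≈ 8977 mi, so the target fraction is f = 3200/8977 ≈ 0.356.
Interpolate at f ≈ 0.356 with slerp weights a = sin((1−f)δ)/sin δ ≈ 1.296, b = sin(fδ)/sin δ ≈ 0.943.
p = a·p₁ + b·p₂ ≈ (-0.744, 0.545, 0.386); φ = arcsin(p_z) ≈ 22.70°, λ = atan2(p_y, p_x) ≈ 143.80°.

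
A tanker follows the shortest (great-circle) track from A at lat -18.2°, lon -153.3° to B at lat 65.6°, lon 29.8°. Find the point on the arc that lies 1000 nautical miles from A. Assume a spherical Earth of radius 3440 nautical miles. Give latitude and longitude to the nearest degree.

Write both endpoints as unit vectors p₁, p₂ with components (cos φ cos λ, cos φ sin λ, sin φ).
The central angle between the endpoints is δ = arccos(p₁·p₂) ≈ 2.314 rad (132.6°). The total great-circle distance is δ·R ≈ 2.314 × 3440 ≈ 7959 nmi, so the target fraction is f = 1000/7959 ≈ 0.126.
Interpolate at f ≈ 0.126 with slerp weights a = sin((1−f)δ)/sin δ ≈ 1.221, b = sin(fδ)/sin δ ≈ 0.389.
p = a·p₁ + b·p₂ ≈ (-0.897, -0.441, -0.027); φ = arcsin(p_z) ≈ -1.55°, λ = atan2(p_y, p_x) ≈ -153.80°.

≈ lat -2°, lon -154°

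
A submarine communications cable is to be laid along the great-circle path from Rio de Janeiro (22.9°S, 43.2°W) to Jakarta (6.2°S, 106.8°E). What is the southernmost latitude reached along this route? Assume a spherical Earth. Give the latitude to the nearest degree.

The great circle lies in the plane with unit normal n̂ = (p₁ × p₂)/|p₁ × p₂|.
Here n̂_z ≈ +0.694; the vertex latitude is φ_max = arccos|n̂_z| ≈ 46.1°.

≈ 46°S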